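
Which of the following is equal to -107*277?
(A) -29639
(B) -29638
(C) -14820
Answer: A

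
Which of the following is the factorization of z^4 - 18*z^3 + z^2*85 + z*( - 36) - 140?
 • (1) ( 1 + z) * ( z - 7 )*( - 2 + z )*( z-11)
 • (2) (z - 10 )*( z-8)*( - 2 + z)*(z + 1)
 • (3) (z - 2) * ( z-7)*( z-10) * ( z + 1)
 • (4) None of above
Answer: 3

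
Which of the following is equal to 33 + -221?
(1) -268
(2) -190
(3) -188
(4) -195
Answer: 3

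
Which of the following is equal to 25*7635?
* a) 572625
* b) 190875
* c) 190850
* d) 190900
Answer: b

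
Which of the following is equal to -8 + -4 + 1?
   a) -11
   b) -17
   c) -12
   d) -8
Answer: a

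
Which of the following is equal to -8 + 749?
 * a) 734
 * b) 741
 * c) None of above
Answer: b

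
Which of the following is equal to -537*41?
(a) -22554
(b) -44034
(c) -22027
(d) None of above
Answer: d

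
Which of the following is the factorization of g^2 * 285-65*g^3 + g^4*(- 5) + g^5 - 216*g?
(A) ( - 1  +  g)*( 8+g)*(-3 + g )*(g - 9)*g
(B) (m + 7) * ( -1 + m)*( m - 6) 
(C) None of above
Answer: A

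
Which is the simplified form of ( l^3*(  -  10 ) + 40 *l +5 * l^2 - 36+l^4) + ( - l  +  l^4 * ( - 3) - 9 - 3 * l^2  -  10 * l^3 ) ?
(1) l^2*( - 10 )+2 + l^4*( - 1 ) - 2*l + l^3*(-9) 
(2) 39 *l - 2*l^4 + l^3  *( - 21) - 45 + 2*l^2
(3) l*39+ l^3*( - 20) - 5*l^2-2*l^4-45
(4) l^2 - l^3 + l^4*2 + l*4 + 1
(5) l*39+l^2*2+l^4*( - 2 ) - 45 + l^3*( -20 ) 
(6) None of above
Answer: 5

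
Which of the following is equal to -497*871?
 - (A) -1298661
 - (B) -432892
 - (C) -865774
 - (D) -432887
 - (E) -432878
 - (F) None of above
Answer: D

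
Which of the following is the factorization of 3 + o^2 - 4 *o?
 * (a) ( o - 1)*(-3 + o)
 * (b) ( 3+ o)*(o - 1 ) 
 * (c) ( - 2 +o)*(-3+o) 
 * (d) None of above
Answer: a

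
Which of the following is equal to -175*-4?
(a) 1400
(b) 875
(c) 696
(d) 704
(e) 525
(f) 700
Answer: f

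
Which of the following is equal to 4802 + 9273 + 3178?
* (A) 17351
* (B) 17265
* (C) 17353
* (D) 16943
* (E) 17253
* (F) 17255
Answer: E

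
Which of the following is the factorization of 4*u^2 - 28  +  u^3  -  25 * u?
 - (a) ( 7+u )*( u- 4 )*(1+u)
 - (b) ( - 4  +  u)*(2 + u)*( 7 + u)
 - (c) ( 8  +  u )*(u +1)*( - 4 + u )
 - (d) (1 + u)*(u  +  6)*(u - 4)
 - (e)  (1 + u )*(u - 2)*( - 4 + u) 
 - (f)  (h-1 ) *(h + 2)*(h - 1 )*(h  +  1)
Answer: a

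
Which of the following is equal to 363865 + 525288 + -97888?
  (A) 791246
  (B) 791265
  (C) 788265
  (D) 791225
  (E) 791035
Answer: B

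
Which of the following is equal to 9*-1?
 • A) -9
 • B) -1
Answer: A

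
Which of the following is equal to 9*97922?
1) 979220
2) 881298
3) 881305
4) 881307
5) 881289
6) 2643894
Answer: 2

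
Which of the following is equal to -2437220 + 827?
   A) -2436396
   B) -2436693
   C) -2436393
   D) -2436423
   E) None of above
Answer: C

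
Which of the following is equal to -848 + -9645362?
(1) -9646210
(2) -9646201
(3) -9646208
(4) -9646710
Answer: 1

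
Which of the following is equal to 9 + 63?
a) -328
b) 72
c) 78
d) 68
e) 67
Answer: b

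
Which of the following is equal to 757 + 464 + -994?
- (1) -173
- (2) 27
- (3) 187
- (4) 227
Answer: 4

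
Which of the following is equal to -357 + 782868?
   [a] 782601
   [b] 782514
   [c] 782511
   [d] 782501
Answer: c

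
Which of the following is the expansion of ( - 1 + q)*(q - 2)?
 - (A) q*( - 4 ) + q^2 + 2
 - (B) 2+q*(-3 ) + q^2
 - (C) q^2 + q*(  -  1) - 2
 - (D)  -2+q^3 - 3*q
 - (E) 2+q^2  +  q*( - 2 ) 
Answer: B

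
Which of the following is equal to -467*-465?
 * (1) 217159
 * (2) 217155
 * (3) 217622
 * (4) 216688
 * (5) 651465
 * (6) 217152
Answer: 2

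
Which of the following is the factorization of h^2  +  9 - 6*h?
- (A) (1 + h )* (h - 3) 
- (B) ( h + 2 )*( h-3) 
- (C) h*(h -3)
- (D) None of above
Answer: D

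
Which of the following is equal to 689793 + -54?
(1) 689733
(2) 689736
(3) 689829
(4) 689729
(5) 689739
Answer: 5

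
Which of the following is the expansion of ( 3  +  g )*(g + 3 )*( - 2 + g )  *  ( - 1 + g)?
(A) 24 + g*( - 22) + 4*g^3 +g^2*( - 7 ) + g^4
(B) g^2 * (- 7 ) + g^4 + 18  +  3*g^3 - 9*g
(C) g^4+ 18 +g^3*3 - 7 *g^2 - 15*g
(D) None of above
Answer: C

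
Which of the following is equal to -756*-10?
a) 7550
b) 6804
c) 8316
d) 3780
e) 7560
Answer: e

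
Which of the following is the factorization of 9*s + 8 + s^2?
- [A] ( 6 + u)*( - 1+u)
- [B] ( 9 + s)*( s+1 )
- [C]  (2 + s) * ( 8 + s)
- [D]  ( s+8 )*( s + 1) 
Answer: D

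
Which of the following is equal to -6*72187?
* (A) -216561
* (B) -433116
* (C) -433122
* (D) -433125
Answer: C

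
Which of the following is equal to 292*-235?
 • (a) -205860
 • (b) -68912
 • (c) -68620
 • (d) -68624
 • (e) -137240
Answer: c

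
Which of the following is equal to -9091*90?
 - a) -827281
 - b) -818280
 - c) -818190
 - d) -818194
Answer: c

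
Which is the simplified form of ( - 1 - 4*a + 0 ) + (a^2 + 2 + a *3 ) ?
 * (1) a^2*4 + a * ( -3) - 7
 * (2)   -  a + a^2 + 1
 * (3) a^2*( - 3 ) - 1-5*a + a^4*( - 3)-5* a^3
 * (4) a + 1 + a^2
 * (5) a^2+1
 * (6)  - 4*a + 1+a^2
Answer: 2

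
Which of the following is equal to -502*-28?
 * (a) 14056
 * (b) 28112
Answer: a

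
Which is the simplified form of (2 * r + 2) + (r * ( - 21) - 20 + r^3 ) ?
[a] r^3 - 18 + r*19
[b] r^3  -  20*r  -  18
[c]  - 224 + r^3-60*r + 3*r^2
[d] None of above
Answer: d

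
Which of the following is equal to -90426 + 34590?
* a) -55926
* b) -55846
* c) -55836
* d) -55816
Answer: c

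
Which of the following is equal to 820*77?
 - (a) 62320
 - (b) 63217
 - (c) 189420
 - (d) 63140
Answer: d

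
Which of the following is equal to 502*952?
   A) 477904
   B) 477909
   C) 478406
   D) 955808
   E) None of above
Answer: A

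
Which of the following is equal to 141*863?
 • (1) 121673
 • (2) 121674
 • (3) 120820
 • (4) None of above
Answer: 4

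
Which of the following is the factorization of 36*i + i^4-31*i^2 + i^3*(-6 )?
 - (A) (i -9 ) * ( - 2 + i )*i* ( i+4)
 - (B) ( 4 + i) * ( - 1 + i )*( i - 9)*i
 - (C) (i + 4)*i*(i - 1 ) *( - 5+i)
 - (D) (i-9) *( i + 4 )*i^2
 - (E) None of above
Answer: B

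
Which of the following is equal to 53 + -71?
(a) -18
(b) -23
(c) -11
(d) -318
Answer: a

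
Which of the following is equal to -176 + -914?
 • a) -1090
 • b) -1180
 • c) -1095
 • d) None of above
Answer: a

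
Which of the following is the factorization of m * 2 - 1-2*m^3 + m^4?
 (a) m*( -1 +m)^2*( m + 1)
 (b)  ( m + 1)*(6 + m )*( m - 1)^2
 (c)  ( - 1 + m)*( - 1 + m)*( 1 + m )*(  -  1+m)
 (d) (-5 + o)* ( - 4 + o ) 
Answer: c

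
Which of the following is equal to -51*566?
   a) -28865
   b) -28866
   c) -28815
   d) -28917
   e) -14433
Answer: b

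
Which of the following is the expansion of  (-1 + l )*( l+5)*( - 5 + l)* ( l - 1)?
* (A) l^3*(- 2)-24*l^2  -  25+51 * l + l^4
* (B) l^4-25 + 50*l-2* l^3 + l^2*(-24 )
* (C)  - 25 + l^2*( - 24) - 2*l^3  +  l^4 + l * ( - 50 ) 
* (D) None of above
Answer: B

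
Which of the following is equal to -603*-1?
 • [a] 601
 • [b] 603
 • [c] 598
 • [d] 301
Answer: b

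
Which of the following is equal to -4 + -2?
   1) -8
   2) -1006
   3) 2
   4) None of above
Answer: 4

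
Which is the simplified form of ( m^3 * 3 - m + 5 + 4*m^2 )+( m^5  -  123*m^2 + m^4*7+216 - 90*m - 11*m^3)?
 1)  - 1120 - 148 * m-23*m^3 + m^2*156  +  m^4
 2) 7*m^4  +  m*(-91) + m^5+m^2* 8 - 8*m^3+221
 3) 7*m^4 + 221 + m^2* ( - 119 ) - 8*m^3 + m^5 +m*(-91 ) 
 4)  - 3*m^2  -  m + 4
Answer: 3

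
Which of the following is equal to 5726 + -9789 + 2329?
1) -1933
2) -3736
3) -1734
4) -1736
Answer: 3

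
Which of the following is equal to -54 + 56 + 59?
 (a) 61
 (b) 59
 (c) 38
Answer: a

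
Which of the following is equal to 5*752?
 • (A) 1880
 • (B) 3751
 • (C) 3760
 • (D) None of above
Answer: C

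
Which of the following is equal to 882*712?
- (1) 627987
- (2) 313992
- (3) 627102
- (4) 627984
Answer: 4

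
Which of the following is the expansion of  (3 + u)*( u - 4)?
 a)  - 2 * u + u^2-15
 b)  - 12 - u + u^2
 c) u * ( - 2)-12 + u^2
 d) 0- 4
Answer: b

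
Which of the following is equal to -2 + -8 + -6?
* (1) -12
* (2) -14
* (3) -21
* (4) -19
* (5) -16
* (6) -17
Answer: 5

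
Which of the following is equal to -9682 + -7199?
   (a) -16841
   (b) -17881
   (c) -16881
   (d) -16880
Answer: c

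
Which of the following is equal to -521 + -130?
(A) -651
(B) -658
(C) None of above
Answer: A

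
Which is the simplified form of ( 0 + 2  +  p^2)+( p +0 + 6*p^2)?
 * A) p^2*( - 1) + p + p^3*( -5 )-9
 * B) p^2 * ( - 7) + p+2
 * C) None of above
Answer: C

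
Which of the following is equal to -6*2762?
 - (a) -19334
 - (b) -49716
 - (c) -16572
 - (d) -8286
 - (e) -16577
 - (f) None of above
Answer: c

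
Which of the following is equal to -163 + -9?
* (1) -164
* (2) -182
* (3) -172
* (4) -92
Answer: 3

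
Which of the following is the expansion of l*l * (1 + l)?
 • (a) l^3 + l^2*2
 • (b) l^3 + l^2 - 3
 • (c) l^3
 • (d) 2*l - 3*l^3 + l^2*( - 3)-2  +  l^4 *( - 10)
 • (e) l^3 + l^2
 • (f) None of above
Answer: e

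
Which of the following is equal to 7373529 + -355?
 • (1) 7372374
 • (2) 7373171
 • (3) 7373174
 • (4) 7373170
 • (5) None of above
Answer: 3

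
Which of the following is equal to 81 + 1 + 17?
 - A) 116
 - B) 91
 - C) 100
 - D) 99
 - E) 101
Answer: D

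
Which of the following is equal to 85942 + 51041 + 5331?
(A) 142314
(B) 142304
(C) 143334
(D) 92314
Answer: A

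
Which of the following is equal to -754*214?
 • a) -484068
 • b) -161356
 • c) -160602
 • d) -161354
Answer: b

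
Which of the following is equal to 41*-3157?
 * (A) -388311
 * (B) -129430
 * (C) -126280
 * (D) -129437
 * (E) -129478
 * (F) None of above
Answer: D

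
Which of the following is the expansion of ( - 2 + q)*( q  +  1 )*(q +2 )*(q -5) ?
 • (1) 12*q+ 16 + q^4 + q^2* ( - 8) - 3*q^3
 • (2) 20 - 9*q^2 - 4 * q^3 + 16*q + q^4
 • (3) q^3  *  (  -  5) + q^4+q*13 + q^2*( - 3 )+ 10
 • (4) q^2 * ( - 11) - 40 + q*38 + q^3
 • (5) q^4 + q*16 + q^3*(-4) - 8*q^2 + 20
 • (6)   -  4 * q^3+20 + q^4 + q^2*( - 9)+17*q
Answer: 2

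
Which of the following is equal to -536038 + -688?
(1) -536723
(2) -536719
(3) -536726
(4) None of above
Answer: 3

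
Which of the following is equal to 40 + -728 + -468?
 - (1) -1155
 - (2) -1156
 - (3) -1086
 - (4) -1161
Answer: 2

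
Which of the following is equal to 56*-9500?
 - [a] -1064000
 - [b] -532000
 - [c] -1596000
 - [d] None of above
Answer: b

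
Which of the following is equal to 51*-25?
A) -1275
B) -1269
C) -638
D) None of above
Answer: A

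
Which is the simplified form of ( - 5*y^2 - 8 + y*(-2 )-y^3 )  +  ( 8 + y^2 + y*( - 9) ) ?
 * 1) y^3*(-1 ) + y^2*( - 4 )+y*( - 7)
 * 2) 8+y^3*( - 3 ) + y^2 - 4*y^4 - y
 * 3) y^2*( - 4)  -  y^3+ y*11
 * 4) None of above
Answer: 4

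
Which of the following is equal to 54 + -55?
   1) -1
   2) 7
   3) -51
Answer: 1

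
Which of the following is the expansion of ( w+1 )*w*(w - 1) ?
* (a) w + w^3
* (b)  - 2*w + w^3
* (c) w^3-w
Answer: c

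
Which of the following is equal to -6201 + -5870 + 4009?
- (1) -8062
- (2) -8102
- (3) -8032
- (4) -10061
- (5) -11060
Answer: 1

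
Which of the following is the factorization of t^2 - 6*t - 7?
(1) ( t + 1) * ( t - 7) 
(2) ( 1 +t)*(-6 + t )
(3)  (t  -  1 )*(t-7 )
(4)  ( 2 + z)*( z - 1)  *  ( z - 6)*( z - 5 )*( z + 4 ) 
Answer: 1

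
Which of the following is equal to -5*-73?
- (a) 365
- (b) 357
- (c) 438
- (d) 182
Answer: a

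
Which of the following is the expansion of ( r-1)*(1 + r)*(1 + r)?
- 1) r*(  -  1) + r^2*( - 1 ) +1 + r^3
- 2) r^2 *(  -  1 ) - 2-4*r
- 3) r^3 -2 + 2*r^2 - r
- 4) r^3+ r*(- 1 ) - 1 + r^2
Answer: 4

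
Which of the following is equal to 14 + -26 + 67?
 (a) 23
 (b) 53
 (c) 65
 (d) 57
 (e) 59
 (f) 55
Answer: f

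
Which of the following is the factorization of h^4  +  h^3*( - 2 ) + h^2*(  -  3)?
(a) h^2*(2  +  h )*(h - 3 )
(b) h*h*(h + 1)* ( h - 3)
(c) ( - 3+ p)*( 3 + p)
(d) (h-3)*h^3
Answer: b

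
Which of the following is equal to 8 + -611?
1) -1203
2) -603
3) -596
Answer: 2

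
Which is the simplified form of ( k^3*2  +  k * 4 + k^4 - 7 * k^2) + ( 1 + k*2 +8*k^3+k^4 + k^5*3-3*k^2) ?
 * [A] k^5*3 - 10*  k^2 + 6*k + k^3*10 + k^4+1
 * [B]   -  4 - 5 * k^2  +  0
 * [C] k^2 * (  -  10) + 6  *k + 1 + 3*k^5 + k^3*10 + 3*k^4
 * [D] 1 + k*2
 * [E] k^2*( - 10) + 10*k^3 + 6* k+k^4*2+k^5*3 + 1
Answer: E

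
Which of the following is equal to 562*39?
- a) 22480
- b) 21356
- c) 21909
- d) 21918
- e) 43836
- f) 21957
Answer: d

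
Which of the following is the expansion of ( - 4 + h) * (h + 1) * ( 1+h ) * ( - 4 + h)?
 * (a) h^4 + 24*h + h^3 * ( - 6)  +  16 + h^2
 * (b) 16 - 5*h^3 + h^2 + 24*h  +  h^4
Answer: a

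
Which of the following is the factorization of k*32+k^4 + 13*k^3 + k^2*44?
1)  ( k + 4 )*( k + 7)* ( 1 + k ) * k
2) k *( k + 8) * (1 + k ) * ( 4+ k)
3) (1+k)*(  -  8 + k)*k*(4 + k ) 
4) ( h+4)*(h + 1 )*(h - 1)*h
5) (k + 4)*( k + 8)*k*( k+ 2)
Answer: 2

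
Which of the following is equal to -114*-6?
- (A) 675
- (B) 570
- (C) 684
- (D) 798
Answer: C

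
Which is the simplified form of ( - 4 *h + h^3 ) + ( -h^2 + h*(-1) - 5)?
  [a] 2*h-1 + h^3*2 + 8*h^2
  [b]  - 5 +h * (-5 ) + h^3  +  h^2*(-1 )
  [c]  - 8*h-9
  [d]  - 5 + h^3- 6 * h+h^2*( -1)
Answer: b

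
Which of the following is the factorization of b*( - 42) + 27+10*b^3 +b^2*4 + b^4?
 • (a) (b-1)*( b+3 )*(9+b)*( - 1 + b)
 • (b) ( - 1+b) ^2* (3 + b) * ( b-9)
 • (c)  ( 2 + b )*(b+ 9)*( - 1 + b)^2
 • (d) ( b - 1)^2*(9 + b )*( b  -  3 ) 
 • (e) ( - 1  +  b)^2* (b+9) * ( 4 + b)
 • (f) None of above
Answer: a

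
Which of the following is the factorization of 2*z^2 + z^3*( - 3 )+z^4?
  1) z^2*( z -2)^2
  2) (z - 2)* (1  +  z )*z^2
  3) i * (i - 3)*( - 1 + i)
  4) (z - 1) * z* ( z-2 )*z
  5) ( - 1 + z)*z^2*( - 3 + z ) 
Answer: 4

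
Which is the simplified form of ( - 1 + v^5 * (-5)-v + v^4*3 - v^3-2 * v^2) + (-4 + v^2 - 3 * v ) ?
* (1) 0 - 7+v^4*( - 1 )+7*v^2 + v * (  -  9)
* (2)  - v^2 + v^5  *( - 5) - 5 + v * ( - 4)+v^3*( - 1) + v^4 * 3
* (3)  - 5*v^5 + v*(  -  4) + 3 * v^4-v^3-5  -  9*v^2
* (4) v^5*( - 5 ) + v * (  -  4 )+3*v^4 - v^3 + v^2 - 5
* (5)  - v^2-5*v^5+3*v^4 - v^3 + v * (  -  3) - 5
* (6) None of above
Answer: 2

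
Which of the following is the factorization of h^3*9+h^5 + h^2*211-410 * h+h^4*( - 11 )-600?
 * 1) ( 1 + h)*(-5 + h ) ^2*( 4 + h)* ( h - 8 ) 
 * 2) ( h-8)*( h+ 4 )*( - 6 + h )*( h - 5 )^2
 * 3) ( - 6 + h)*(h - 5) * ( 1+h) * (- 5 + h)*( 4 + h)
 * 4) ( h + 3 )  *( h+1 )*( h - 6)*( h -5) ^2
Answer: 3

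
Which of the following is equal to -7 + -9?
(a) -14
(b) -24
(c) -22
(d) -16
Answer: d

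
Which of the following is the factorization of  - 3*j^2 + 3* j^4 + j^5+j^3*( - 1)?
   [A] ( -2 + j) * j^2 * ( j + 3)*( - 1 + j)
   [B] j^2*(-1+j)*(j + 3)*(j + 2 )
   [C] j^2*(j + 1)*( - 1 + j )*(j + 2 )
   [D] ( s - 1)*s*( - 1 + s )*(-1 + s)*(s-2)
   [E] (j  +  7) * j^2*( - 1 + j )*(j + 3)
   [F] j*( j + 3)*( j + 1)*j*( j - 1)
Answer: F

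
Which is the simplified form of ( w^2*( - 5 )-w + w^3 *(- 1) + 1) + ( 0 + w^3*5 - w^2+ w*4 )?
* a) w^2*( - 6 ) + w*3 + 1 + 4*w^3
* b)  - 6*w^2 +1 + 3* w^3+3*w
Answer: a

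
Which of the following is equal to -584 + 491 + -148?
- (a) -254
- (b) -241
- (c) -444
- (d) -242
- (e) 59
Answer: b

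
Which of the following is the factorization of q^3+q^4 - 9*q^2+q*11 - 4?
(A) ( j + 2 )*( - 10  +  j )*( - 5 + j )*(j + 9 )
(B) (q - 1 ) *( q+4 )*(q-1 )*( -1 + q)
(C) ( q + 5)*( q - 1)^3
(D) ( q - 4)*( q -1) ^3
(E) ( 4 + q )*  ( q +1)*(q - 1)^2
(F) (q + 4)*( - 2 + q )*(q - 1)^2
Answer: B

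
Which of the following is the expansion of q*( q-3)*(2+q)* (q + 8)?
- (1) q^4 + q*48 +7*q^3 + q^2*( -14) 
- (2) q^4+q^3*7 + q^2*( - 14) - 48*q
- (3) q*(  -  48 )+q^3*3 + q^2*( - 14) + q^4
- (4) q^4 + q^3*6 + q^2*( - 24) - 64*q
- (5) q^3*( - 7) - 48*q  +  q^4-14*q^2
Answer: 2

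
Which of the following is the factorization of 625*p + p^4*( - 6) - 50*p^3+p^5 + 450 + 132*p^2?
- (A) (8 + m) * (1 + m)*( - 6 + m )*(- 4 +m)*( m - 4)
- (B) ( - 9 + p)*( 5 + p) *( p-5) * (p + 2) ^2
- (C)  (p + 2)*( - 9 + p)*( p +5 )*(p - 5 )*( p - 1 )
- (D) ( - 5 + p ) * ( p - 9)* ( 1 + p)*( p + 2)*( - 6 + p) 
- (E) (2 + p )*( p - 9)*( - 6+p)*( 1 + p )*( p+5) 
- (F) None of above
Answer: F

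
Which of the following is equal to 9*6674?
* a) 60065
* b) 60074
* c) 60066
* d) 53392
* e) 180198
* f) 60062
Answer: c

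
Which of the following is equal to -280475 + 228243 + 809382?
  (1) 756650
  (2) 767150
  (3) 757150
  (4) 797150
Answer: 3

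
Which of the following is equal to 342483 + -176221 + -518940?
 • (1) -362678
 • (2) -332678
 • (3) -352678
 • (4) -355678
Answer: 3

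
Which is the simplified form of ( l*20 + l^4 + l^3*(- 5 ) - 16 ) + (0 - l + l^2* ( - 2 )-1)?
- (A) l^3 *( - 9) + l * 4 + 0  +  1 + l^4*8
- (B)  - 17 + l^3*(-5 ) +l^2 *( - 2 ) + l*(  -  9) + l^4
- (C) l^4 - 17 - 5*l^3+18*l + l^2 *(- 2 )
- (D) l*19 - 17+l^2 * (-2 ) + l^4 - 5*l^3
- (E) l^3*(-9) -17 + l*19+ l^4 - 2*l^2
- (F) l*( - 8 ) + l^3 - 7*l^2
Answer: D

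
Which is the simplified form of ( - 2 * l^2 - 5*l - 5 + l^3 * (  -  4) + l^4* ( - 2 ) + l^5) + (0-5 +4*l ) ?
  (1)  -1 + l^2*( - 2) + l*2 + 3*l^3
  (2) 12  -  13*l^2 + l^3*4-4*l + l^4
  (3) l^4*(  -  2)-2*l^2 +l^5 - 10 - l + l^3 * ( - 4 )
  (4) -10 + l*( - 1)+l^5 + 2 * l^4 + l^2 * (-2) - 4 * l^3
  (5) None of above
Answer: 3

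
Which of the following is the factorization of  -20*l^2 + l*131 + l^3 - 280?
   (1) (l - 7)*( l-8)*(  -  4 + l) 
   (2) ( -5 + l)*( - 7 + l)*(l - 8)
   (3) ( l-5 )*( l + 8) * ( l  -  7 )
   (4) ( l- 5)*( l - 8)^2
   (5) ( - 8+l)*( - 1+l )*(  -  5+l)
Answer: 2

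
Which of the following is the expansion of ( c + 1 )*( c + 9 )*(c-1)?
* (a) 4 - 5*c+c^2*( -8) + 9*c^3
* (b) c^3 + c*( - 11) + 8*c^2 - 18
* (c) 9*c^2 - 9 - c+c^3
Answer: c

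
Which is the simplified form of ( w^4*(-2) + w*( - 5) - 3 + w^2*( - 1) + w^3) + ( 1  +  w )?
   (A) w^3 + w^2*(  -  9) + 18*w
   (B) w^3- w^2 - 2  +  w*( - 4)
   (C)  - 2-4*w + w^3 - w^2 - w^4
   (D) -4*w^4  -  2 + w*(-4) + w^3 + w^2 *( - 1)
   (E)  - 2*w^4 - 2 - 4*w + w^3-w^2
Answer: E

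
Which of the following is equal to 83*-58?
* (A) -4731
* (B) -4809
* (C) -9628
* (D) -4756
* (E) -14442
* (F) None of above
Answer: F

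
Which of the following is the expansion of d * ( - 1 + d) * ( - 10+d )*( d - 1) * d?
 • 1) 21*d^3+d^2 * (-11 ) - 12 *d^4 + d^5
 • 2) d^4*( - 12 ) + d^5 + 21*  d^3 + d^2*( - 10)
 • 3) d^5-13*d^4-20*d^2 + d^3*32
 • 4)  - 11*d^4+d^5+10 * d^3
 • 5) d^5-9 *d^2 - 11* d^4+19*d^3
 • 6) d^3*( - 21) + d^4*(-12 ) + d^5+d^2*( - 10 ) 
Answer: 2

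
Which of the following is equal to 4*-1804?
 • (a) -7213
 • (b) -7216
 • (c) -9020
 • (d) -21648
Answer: b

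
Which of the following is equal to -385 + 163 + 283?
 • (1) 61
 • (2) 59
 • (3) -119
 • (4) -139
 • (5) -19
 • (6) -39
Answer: 1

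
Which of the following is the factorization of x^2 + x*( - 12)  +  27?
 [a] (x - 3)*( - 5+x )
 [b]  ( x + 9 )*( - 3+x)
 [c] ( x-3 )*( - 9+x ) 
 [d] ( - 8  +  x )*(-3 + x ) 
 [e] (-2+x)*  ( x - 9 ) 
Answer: c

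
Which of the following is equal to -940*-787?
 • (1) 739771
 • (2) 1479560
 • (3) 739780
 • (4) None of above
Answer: 3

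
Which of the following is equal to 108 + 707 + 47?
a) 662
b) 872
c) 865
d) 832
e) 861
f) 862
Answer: f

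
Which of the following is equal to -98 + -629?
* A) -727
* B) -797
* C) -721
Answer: A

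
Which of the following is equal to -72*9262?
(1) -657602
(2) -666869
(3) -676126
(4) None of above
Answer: 4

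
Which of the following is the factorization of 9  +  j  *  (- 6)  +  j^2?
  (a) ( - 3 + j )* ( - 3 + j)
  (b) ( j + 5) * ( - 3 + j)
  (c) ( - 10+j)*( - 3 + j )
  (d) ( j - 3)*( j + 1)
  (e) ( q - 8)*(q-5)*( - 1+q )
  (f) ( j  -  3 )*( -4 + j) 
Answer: a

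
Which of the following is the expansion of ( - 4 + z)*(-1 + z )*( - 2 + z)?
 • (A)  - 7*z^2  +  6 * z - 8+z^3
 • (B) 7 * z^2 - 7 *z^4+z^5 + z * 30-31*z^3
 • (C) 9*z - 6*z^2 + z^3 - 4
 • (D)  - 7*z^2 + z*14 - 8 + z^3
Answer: D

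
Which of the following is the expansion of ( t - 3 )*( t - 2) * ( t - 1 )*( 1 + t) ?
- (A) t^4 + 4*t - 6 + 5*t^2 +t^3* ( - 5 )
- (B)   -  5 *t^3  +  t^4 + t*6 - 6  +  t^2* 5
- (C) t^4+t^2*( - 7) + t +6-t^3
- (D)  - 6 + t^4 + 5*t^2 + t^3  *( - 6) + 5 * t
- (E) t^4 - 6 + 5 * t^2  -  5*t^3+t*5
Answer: E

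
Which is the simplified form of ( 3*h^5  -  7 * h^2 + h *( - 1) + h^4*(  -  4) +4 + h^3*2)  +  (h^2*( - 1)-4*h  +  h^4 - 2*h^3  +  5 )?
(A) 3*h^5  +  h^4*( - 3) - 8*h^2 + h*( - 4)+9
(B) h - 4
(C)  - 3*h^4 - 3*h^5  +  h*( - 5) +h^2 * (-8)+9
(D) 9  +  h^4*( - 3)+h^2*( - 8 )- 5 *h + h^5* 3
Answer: D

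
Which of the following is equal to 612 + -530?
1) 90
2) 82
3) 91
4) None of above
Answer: 2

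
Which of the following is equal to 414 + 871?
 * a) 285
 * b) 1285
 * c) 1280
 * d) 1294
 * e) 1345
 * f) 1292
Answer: b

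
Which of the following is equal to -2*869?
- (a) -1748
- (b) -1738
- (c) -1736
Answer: b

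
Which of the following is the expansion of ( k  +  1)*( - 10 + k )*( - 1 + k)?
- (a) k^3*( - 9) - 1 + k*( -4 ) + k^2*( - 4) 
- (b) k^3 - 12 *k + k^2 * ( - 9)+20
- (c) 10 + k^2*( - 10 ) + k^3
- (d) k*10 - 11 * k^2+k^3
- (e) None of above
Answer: e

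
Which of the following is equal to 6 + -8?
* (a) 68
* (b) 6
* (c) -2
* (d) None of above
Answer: c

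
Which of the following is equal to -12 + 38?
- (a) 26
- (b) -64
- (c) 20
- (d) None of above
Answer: a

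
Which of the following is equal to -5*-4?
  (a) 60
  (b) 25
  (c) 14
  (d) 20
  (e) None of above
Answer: d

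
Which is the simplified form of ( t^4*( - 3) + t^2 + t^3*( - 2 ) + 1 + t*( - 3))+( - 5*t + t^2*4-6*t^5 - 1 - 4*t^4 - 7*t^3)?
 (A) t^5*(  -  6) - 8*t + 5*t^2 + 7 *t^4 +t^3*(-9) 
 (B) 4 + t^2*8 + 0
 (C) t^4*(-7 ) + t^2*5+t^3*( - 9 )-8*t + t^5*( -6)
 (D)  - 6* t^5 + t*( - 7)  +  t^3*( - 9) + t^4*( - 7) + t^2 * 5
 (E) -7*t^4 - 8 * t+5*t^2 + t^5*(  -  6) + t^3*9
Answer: C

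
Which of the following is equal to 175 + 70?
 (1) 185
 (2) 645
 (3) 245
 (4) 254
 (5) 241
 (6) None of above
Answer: 3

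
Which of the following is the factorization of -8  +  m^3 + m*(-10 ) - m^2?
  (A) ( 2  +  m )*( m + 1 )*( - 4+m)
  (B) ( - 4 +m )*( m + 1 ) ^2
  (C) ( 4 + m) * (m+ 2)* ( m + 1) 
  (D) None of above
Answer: A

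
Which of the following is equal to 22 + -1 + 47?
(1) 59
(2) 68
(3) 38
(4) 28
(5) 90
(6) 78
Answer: 2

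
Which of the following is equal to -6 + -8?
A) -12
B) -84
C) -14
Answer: C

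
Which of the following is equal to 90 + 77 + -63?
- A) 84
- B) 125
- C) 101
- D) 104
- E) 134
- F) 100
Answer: D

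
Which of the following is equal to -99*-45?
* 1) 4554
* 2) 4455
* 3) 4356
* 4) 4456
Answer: 2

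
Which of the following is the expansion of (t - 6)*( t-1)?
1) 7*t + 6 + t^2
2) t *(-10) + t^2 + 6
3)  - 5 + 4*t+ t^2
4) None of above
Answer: 4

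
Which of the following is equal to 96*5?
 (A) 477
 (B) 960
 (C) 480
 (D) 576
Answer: C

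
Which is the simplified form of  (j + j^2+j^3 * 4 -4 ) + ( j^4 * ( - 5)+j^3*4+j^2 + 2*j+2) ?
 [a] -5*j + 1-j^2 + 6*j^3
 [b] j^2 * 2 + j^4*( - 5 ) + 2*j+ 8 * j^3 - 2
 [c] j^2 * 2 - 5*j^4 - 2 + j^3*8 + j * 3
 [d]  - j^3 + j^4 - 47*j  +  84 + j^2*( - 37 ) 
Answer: c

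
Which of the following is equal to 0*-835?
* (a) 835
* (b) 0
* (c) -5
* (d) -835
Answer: b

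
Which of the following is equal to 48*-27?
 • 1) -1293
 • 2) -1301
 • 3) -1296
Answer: 3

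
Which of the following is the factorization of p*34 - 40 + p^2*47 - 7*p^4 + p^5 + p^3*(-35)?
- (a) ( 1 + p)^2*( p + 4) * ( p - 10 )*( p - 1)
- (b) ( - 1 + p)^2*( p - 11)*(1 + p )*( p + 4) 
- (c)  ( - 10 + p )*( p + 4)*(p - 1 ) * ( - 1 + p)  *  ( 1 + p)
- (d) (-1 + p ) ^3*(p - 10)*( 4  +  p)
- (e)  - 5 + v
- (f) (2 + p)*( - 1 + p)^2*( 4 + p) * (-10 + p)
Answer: c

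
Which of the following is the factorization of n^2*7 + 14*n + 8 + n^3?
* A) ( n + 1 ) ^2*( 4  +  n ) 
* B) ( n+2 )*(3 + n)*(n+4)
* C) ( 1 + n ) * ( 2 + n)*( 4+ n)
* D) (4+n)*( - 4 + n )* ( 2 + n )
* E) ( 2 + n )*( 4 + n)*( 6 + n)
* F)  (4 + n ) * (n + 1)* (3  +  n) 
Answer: C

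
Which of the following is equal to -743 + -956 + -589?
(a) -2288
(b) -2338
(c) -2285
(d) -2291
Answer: a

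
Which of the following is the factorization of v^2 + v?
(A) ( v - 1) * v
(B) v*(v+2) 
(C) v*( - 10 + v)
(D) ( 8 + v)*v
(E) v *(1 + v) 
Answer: E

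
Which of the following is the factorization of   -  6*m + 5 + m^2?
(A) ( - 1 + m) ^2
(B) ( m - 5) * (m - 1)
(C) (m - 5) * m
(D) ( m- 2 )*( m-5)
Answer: B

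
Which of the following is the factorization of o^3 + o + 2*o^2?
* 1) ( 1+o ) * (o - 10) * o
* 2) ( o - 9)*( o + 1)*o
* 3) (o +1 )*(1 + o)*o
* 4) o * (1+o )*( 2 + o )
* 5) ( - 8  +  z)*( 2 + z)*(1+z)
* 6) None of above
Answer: 3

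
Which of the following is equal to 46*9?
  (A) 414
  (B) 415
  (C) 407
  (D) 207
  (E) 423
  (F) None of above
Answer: A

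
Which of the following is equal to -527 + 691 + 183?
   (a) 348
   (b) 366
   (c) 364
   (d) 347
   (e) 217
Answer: d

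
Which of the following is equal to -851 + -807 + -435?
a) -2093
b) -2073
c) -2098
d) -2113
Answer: a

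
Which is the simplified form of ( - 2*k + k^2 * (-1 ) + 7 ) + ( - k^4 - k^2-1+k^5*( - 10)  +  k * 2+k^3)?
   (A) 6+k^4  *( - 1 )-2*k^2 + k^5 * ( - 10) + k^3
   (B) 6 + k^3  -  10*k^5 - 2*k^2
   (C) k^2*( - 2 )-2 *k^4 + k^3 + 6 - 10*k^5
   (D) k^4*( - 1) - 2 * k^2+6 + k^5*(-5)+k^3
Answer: A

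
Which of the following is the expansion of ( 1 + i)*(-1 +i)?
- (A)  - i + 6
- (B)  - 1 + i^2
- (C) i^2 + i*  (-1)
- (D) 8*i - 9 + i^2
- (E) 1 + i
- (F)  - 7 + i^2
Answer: B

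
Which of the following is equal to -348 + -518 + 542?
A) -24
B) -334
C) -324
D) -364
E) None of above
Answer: C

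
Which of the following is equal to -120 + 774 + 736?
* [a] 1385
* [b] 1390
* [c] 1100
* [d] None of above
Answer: b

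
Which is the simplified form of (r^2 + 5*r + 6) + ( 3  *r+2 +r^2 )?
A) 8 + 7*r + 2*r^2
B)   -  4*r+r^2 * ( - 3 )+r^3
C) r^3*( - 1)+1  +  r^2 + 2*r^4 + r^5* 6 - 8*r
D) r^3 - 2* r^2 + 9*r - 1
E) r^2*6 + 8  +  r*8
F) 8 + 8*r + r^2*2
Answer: F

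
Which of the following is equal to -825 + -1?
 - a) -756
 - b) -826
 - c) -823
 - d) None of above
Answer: b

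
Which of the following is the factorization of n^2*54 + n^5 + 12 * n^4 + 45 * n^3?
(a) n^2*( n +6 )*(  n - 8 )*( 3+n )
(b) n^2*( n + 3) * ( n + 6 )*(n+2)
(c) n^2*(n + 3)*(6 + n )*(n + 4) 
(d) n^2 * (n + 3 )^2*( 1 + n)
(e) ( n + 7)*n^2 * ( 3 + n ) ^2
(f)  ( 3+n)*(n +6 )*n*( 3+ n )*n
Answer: f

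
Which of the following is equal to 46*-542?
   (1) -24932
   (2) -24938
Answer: 1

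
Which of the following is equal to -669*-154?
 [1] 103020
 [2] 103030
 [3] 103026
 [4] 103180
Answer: 3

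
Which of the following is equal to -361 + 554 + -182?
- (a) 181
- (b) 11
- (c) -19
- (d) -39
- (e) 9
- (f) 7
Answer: b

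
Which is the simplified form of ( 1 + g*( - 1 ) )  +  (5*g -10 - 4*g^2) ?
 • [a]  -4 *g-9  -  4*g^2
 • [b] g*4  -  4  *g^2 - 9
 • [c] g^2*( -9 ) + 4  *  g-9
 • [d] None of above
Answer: b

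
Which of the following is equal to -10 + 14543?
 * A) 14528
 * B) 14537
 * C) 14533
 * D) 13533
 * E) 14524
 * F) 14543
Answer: C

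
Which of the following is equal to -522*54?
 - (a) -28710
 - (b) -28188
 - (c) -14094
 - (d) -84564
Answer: b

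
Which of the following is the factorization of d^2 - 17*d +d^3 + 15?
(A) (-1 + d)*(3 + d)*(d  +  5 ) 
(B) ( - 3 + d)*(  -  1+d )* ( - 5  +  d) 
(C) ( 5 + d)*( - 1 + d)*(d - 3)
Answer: C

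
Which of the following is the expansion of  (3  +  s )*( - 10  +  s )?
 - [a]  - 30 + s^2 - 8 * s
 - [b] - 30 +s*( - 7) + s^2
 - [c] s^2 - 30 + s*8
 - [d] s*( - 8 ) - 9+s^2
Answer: b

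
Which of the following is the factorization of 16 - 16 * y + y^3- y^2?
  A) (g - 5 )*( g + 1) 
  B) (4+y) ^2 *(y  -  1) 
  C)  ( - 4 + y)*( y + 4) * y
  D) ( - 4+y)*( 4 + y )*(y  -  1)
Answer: D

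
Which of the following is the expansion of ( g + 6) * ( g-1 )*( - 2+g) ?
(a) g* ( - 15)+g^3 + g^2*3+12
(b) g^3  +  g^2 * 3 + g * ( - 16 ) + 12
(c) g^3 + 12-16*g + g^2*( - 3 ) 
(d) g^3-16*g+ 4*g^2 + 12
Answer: b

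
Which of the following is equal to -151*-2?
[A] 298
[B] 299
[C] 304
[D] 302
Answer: D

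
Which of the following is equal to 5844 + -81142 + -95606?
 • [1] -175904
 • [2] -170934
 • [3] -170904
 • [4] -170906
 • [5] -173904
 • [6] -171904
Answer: 3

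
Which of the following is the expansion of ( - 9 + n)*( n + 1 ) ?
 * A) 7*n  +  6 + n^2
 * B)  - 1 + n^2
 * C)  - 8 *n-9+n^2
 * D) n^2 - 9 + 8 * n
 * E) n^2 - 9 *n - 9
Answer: C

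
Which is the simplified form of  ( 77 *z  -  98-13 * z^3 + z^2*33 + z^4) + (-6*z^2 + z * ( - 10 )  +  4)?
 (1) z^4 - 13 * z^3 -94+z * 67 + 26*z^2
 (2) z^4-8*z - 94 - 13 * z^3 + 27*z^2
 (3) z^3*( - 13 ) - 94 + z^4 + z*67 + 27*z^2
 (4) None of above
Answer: 3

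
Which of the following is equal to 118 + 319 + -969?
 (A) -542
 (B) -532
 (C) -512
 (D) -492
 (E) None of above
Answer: B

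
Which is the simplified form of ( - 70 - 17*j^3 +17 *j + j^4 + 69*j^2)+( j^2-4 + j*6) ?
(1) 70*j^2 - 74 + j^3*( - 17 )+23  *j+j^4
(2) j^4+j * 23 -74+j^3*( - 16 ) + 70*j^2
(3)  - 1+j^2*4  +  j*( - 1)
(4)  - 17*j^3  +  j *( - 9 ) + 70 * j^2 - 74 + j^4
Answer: 1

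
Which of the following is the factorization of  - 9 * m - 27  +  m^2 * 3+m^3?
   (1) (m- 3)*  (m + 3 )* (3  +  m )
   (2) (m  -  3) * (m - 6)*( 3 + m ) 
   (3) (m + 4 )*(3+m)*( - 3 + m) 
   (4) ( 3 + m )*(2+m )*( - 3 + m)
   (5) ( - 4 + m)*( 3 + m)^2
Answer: 1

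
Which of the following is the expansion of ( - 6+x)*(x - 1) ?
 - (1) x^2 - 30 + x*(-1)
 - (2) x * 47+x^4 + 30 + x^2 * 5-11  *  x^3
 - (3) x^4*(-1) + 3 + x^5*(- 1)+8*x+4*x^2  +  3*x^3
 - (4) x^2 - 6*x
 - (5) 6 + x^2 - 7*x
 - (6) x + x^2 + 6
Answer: 5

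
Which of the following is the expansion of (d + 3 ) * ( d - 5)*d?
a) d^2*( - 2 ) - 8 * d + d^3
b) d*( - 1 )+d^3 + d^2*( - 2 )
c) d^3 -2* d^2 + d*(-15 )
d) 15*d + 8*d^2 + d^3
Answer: c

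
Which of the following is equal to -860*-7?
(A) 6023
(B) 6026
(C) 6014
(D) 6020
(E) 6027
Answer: D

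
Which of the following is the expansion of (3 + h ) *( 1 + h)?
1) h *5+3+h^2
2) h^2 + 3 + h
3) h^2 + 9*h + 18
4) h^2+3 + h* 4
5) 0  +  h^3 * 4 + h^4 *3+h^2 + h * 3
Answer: 4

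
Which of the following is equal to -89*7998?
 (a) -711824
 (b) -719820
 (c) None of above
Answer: c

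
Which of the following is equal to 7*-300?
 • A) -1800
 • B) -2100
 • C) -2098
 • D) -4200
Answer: B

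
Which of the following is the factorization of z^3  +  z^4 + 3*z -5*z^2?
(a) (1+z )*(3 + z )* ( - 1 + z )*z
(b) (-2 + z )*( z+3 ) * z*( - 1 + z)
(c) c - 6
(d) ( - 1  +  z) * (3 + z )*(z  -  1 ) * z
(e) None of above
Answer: d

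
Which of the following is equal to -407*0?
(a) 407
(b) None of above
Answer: b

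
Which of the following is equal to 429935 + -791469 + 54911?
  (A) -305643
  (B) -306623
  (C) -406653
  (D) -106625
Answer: B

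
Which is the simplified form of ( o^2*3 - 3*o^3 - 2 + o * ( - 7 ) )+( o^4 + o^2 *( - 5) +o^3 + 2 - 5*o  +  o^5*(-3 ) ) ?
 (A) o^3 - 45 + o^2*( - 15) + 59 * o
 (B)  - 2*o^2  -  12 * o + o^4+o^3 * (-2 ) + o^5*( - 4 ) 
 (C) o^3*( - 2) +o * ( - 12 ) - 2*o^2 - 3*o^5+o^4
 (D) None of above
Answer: C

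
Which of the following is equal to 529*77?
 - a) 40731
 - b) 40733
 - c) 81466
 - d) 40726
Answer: b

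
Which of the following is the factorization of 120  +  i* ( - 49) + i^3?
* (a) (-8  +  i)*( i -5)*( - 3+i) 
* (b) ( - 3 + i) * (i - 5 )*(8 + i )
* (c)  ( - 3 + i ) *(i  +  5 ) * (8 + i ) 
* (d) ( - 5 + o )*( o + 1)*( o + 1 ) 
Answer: b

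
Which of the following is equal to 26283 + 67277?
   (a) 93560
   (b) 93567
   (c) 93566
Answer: a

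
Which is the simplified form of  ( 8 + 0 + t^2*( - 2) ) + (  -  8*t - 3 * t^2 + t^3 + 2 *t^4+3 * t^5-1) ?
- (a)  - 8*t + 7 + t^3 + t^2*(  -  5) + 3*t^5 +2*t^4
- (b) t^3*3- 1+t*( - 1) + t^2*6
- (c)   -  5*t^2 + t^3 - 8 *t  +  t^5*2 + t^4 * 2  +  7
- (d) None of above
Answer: a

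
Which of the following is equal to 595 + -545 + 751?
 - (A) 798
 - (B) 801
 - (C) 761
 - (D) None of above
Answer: B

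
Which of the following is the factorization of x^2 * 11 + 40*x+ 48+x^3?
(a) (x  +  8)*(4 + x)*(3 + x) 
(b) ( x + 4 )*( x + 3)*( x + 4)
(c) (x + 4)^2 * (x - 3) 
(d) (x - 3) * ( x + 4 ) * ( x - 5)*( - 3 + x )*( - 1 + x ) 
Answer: b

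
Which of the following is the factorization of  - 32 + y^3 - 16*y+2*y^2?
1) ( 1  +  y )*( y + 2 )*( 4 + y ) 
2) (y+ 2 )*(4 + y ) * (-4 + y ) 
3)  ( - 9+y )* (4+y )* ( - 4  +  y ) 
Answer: 2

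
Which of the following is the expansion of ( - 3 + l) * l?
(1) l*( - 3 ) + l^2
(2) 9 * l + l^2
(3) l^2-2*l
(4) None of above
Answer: 1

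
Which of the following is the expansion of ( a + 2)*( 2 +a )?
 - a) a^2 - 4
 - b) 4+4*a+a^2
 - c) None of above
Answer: b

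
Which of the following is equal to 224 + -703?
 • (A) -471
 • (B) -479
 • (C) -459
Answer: B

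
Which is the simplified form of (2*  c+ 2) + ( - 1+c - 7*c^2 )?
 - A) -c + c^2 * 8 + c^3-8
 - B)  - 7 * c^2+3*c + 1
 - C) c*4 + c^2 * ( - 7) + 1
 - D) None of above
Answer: B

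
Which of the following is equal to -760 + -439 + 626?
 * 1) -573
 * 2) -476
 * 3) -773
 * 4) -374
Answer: 1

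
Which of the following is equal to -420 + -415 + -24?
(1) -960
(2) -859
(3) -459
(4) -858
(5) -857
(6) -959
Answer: 2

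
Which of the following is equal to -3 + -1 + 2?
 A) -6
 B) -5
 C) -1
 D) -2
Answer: D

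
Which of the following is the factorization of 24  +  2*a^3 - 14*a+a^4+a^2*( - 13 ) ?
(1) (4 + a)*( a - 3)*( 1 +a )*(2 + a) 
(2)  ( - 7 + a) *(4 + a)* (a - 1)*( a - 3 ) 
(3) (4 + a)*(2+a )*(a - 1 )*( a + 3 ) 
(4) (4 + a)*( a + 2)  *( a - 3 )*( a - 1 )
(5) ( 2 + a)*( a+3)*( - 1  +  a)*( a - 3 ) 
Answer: 4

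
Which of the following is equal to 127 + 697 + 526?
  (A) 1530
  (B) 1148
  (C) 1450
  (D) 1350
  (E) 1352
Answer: D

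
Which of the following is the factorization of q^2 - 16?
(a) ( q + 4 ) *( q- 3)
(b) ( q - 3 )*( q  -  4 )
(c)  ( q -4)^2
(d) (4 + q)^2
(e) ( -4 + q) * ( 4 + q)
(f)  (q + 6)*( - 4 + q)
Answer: e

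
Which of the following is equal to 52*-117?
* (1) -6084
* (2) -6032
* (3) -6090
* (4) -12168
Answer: 1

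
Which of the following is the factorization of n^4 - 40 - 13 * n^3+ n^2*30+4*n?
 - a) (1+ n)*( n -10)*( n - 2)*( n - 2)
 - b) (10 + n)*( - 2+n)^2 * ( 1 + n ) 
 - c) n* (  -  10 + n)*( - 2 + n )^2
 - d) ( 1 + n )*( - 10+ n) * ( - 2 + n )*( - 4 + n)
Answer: a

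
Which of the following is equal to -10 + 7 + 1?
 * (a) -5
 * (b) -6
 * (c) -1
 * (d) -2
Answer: d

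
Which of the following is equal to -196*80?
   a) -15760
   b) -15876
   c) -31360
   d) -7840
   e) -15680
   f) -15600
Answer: e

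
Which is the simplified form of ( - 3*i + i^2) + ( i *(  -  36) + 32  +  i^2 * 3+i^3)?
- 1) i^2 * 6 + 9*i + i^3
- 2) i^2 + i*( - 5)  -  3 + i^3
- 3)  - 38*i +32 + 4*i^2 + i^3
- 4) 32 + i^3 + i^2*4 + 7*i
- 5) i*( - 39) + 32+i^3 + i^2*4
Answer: 5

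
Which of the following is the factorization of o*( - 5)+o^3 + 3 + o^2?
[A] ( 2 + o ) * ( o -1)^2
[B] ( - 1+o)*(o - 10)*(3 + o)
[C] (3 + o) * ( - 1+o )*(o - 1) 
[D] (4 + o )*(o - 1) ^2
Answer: C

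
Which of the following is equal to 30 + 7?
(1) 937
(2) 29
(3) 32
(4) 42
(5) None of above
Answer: 5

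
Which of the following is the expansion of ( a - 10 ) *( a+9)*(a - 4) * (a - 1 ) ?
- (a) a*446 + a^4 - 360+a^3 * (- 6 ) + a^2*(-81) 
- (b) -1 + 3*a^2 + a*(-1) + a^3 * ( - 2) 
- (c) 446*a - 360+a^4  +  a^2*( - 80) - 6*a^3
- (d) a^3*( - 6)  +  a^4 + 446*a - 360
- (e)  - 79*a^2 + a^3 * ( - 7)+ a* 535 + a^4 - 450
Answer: a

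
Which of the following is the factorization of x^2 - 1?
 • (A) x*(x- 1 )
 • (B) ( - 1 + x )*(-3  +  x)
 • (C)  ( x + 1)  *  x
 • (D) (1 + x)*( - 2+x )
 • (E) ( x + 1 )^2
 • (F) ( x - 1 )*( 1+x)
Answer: F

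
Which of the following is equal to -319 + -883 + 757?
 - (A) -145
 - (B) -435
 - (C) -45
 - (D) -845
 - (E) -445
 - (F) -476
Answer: E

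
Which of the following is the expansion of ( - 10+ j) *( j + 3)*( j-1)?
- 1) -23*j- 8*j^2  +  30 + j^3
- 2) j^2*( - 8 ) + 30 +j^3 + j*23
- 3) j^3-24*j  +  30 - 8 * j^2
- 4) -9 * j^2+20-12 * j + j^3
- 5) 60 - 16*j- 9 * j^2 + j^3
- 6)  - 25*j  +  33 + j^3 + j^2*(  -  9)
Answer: 1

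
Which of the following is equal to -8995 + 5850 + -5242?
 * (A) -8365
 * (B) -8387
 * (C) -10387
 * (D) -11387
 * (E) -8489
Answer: B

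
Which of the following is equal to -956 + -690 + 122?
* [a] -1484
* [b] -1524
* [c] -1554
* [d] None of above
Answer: b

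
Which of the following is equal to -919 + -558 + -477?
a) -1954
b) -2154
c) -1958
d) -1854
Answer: a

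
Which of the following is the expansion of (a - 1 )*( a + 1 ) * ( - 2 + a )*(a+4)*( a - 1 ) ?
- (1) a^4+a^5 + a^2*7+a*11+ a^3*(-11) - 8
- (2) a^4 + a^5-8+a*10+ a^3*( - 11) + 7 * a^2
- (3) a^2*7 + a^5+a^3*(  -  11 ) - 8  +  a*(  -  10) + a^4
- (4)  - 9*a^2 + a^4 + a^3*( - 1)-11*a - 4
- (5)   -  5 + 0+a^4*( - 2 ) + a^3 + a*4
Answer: 2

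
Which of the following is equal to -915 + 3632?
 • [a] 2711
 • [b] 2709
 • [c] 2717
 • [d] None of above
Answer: c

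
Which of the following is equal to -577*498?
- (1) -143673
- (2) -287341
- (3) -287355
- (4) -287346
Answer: 4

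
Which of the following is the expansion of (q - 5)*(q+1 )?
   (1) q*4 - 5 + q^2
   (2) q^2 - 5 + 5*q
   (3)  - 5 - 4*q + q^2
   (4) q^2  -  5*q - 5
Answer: 3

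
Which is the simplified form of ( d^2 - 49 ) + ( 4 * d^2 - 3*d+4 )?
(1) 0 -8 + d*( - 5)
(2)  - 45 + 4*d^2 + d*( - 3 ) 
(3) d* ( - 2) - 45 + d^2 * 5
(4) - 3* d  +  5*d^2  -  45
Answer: 4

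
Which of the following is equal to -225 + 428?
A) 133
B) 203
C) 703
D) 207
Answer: B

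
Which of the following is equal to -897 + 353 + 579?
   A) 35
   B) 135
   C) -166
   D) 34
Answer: A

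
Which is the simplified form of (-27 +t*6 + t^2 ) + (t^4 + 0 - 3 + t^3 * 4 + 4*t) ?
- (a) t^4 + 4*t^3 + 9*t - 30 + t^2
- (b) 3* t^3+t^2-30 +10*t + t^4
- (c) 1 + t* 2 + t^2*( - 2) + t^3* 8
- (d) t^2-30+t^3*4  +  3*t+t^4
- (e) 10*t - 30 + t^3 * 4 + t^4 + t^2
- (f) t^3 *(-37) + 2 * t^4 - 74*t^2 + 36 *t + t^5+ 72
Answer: e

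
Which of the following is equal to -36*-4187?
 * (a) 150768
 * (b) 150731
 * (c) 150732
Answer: c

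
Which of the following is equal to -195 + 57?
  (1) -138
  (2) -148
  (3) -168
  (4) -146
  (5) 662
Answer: 1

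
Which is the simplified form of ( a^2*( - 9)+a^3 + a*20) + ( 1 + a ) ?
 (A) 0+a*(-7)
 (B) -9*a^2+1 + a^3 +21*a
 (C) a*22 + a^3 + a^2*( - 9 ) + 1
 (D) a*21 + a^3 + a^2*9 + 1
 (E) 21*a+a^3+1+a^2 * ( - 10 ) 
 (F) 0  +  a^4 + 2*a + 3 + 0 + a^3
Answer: B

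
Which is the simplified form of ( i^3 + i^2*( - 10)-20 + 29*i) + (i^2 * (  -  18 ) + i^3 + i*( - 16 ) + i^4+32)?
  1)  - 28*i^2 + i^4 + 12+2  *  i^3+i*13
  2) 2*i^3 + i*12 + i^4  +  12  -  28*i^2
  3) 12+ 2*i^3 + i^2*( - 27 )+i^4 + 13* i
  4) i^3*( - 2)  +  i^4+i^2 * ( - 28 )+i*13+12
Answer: 1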